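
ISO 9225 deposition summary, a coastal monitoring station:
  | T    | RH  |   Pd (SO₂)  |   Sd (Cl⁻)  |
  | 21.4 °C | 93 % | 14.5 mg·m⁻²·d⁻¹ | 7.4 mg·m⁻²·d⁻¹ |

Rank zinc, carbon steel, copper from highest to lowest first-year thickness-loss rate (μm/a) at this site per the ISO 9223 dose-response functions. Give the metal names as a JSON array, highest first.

["carbon steel", "copper", "zinc"]

zinc: temperature factor f = -0.071·(11.4) = -0.8094
  sulphur-dioxide contribution → 1.343 μm/a
  chloride contribution → 0.7106 μm/a
  ⇒ r_corr(zinc) = 2.053 μm/a
carbon steel: temperature factor f = -0.054·(11.4) = -0.6156
  sulphur-dioxide contribution → 24.68 μm/a
  chloride contribution → 17.87 μm/a
  ⇒ r_corr(carbon steel) = 42.55 μm/a
copper: f(T) = -0.080·(T−10) [T>10 °C] = -0.9120
  sulphur-dioxide contribution → 1.031 μm/a
  chloride contribution → 1.428 μm/a
  total first-year rate 2.459 μm/a
Ordering by μm/a: carbon steel (42.5) > copper (2.46) > zinc (2.05)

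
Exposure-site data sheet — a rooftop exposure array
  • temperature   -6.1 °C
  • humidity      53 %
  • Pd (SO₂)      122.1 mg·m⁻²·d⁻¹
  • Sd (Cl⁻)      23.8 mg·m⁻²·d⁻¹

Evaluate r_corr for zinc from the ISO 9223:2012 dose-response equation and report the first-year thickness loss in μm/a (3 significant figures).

zinc: temperature factor f = +0.038·(-16.1) = -0.6118
  Pd branch = 0.0129·Pd^0.44·e^(0.046·RH+f) = 0.6635 μm/a
  Sd branch = 0.0175·Sd^0.57·e^(0.008·RH+0.085·T) = 0.09697 μm/a
  sum: 0.6635 + 0.09697 → r_corr = 0.7605 μm/a

r_corr = 0.760 μm/a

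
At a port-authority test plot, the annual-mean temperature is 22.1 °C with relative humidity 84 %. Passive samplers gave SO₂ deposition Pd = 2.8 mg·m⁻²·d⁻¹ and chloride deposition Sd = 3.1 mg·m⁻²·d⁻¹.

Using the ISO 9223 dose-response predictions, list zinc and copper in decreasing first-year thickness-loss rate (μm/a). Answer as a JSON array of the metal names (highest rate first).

zinc: f(T) = -0.071·(T−10) [T>10 °C] = -0.8591
  SO₂ term: 0.0129·2.8^0.44·exp(0.046·84-0.8591) = 0.4096
  Cl⁻ term: 0.0175·3.1^0.57·exp(0.008·84+0.085·22.1) = 0.4273
  sum: 0.4096 + 0.4273 → r_corr = 0.8369 μm/a
copper: temperature factor f = -0.080·(12.1) = -0.9680
  SO₂ term: 0.0053·2.8^0.26·exp(0.059·84-0.9680) = 0.3737
  Cl⁻ term: 0.01025·3.1^0.27·exp(0.036·84+0.049·22.1) = 0.8453
  sum: 0.3737 + 0.8453 → r_corr = 1.219 μm/a
Ordering by μm/a: copper (1.22) > zinc (0.837)

["copper", "zinc"]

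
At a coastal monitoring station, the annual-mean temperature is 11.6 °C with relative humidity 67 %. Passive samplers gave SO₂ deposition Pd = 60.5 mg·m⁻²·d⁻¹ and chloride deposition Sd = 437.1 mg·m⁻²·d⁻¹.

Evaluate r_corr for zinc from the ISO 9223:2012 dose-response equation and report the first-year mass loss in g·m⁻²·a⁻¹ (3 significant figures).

zinc: f(T) = -0.071·(T−10) [T>10 °C] = -0.1136
  SO₂ term: 0.0129·60.5^0.44·exp(0.046·67-0.1136) = 1.527
  Sd branch = 0.0175·Sd^0.57·e^(0.008·RH+0.085·T) = 2.565 μm/a
  r_corr = 1.527 + 2.565 = 4.092 μm/a
Convert to mass loss: 4.092 μm/a × 7.14 g/cm³ = 29.22 g·m⁻²·a⁻¹

r_corr = 29.2 g·m⁻²·a⁻¹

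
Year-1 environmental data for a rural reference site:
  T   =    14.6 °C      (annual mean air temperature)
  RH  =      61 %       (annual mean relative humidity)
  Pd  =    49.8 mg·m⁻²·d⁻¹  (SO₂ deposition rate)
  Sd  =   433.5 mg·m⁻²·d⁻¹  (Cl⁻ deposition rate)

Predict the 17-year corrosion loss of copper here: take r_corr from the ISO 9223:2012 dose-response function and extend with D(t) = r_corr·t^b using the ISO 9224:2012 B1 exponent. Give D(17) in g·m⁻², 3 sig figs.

D(17) = 79.5 g·m⁻²

copper: temperature factor f = -0.080·(4.6) = -0.3680
  SO₂ term: 0.0053·49.8^0.26·exp(0.059·61-0.3680) = 0.3705
  Cl⁻ term: 0.01025·433.5^0.27·exp(0.036·61+0.049·14.6) = 0.9708
  sum: 0.3705 + 0.9708 → r_corr = 1.341 μm/a
ISO 9224: D(t) = r_corr · t^b with b = 0.667 (copper, B1)
  D(17) = 1.341 × 17^0.667 = 1.341 × 6.618 = 8.876 μm
  Mass loss = 8.876 μm × 8.96 g/cm³ = 79.53 g·m⁻²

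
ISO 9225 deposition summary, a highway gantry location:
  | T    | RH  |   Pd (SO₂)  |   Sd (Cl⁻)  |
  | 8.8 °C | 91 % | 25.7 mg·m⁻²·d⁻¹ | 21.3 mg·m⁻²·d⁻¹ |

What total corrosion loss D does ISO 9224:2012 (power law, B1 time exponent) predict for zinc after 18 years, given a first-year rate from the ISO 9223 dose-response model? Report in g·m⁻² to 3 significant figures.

zinc: T≤10 °C ⇒ hinge +0.038·(8.8−10) = -0.0456
  SO₂ term: 0.0129·25.7^0.44·exp(0.046·91-0.0456) = 3.382
  Cl⁻ term: 0.0175·21.3^0.57·exp(0.008·91+0.085·8.8) = 0.4378
  sum: 3.382 + 0.4378 → r_corr = 3.819 μm/a
Long-term exponent b (ISO 9224 Table 2, B1) = 0.813
  D(18) = 3.819 × 18^0.813 = 3.819 × 10.48 = 40.04 μm
  Mass loss = 40.04 μm × 7.14 g/cm³ = 285.9 g·m⁻²

D(18) = 286 g·m⁻²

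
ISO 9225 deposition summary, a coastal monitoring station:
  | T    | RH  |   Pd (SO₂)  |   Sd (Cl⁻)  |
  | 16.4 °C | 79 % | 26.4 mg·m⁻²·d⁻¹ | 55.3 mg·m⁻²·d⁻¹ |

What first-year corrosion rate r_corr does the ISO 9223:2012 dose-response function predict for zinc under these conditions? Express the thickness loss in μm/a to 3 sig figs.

zinc: f(T) = -0.071·(T−10) [T>10 °C] = -0.4544
  Pd branch = 0.0129·Pd^0.44·e^(0.046·RH+f) = 1.309 μm/a
  Cl⁻ term: 0.0175·55.3^0.57·exp(0.008·79+0.085·16.4) = 1.307
  sum: 1.309 + 1.307 → r_corr = 2.616 μm/a

r_corr = 2.62 μm/a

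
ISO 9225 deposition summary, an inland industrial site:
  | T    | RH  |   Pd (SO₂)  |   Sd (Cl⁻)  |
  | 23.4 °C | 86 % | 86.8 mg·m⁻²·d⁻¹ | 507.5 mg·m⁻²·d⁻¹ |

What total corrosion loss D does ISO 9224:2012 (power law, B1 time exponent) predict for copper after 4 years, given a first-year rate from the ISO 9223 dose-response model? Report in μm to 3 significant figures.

copper: T>10 °C ⇒ hinge -0.080·(23.4−10) = -1.0720
  SO₂ term: 0.0053·86.8^0.26·exp(0.059·86-1.0720) = 0.9254
  Cl⁻ term: 0.01025·507.5^0.27·exp(0.036·86+0.049·23.4) = 3.835
  r_corr = 0.9254 + 3.835 = 4.76 μm/a
ISO 9224: D(t) = r_corr · t^b with b = 0.667 (copper, B1)
  D(4) = 4.76 × 4^0.667 = 4.76 × 2.521 = 12 μm

D(4) = 12.0 μm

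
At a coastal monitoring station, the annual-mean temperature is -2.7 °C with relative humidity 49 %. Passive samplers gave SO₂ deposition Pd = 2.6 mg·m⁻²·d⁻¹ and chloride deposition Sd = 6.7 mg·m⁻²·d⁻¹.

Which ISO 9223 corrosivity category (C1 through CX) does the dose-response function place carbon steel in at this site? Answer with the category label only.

carbon steel: f(T) = +0.150·(T−10) [T≤10 °C] = -1.9050
  SO₂ term: 1.77·2.6^0.52·exp(0.02·49-1.9050) = 1.154
  Cl⁻ term: 0.102·6.7^0.62·exp(0.033·49+0.04·-2.7) = 1.5
  r_corr = 1.154 + 1.5 = 2.654 μm/a
ISO 9223 Table 2 (carbon steel): 1.3 < 2.65 ≤ 25 μm/a ⇒ C2

C2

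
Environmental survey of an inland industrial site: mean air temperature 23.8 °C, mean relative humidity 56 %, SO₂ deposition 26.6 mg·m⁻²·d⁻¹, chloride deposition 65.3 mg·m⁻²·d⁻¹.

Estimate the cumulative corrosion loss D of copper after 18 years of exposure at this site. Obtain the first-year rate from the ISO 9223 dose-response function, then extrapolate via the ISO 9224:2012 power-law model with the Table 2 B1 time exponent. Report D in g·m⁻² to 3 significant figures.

copper: T>10 °C ⇒ hinge -0.080·(23.8−10) = -1.1040
  Pd branch = 0.0053·Pd^0.26·e^(0.059·RH+f) = 0.1123 μm/a
  Sd branch = 0.01025·Sd^0.27·e^(0.036·RH+0.049·T) = 0.7634 μm/a
  sum: 0.1123 + 0.7634 → r_corr = 0.8757 μm/a
Power-law: D(18) = r_corr · 18^0.667
  D(18) = 0.8757 × 18^0.667 = 0.8757 × 6.875 = 6.02 μm
  Mass loss = 6.02 μm × 8.96 g/cm³ = 53.94 g·m⁻²

D(18) = 53.9 g·m⁻²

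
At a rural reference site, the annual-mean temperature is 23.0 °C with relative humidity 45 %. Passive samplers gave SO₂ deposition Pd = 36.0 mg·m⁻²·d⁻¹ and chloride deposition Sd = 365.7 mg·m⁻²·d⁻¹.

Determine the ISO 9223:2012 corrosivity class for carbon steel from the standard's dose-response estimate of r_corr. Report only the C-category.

C4

carbon steel: temperature factor f = -0.054·(13.0) = -0.7020
  Pd branch = 1.77·Pd^0.52·e^(0.02·RH+f) = 13.91 μm/a
  Sd branch = 0.102·Sd^0.62·e^(0.033·RH+0.04·T) = 43.87 μm/a
  r_corr = 13.91 + 43.87 = 57.78 μm/a
57.8 μm/a falls in (50, 80] for carbon steel → category C4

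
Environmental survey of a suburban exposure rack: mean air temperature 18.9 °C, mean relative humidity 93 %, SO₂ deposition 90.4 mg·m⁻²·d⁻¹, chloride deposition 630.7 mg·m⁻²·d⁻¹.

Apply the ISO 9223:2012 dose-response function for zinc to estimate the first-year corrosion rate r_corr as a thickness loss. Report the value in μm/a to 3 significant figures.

zinc: temperature factor f = -0.071·(8.9) = -0.6319
  sulphur-dioxide contribution → 3.587 μm/a
  chloride contribution → 7.24 μm/a
  total first-year rate 10.83 μm/a

r_corr = 10.8 μm/a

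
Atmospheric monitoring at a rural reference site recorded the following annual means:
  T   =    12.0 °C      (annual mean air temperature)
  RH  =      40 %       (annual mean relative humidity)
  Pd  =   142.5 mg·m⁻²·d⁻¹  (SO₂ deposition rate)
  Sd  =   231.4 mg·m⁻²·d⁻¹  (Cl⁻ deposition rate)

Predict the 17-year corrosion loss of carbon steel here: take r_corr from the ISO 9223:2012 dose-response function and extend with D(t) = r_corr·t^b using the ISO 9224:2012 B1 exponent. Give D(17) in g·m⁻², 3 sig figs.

D(17) = 2.23e+03 g·m⁻²

carbon steel: temperature factor f = -0.054·(2.0) = -0.1080
  sulphur-dioxide contribution → 46.61 μm/a
  chloride contribution → 18.04 μm/a
  ⇒ r_corr(carbon steel) = 64.65 μm/a
ISO 9224: D(t) = r_corr · t^b with b = 0.523 (carbon steel, B1)
  D(17) = 64.65 × 17^0.523 = 64.65 × 4.401 = 284.5 μm
  Mass loss = 284.5 μm × 7.85 g/cm³ = 2233 g·m⁻²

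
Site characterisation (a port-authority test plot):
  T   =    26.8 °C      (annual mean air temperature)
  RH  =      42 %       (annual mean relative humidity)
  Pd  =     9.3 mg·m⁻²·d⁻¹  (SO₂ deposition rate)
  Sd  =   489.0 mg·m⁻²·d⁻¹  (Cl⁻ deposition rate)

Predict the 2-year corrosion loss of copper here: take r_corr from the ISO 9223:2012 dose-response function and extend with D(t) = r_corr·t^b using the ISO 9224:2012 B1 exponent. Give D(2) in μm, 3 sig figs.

D(2) = 1.51 μm

copper: temperature factor f = -0.080·(16.8) = -1.3440
  SO₂ term: 0.0053·9.3^0.26·exp(0.059·42-1.3440) = 0.02942
  Sd branch = 0.01025·Sd^0.27·e^(0.036·RH+0.049·T) = 0.92 μm/a
  sum: 0.02942 + 0.92 → r_corr = 0.9495 μm/a
Power-law: D(2) = r_corr · 2^0.667
  D(2) = 0.9495 × 2^0.667 = 0.9495 × 1.588 = 1.508 μm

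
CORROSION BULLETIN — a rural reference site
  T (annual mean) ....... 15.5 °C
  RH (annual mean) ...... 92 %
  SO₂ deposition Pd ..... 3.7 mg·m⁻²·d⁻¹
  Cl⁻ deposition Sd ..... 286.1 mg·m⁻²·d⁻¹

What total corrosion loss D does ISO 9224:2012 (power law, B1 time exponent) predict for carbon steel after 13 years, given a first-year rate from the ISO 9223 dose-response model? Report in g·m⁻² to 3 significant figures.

carbon steel: T>10 °C ⇒ hinge -0.054·(15.5−10) = -0.2970
  Pd branch = 1.77·Pd^0.52·e^(0.02·RH+f) = 16.35 μm/a
  Cl⁻ term: 0.102·286.1^0.62·exp(0.033·92+0.04·15.5) = 131.7
  r_corr = 16.35 + 131.7 = 148 μm/a
Long-term exponent b (ISO 9224 Table 2, B1) = 0.523
  D(13) = 148 × 13^0.523 = 148 × 3.825 = 566.1 μm
  Mass loss = 566.1 μm × 7.85 g/cm³ = 4444 g·m⁻²

D(13) = 4.44e+03 g·m⁻²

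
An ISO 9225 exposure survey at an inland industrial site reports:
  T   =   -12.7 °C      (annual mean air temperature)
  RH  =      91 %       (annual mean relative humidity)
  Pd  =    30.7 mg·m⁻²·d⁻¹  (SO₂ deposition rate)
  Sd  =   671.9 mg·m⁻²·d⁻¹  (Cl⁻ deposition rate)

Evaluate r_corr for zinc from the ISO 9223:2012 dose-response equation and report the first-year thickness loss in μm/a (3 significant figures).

r_corr = 2.12 μm/a

zinc: f(T) = +0.038·(T−10) [T≤10 °C] = -0.8626
  sulphur-dioxide contribution → 1.615 μm/a
  chloride contribution → 0.5034 μm/a
  ⇒ r_corr(zinc) = 2.119 μm/a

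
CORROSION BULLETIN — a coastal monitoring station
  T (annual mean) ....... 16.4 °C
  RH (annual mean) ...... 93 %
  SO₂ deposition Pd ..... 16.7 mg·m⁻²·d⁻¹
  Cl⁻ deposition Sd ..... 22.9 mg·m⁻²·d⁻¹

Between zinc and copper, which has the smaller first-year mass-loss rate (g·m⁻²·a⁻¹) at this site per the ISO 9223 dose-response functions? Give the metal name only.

zinc

zinc: T>10 °C ⇒ hinge -0.071·(16.4−10) = -0.4544
  sulphur-dioxide contribution → 2.038 μm/a
  chloride contribution → 0.8844 μm/a
  ⇒ r_corr(zinc) = 2.922 μm/a
  mass loss = 2.922 μm/a × 7.14 g/cm³ = 20.86 g·m⁻²·a⁻¹
copper: f(T) = -0.080·(T−10) [T>10 °C] = -0.5120
  sulphur-dioxide contribution → 1.595 μm/a
  chloride contribution → 1.517 μm/a
  total first-year rate 3.112 μm/a
  mass loss = 3.112 μm/a × 8.96 g/cm³ = 27.88 g·m⁻²·a⁻¹
Ordering by g·m⁻²·a⁻¹: copper (27.9) > zinc (20.9)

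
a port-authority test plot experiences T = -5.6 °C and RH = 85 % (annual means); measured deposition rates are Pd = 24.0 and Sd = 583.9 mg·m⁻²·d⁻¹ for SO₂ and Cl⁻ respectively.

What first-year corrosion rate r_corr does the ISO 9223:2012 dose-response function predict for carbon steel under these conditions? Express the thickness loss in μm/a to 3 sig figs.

r_corr = 74.8 μm/a

carbon steel: temperature factor f = +0.150·(-15.6) = -2.3400
  SO₂ term: 1.77·24.0^0.52·exp(0.02·85-2.3400) = 4.872
  Sd branch = 0.102·Sd^0.62·e^(0.033·RH+0.04·T) = 69.93 μm/a
  sum: 4.872 + 69.93 → r_corr = 74.8 μm/a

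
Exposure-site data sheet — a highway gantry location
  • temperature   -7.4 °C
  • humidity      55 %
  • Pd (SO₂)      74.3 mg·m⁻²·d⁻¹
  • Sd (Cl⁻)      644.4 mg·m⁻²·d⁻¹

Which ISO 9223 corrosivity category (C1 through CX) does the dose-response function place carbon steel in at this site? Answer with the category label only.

carbon steel: f(T) = +0.150·(T−10) [T≤10 °C] = -2.6100
  SO₂ term: 1.77·74.3^0.52·exp(0.02·55-2.6100) = 3.674
  Cl⁻ term: 0.102·644.4^0.62·exp(0.033·55+0.04·-7.4) = 25.7
  r_corr = 3.674 + 25.7 = 29.38 μm/a
29.4 μm/a falls in (25, 50] for carbon steel → category C3

C3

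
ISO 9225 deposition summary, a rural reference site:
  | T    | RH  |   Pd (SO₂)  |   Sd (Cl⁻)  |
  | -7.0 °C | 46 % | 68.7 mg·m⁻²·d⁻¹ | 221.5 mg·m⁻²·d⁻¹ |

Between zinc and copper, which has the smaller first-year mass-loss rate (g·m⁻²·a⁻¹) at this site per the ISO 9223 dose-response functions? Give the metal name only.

zinc: T≤10 °C ⇒ hinge +0.038·(-7.0−10) = -0.6460
  sulphur-dioxide contribution → 0.3608 μm/a
  chloride contribution → 0.3029 μm/a
  total first-year rate 0.6637 μm/a
  mass loss = 0.6637 μm/a × 7.14 g/cm³ = 4.739 g·m⁻²·a⁻¹
copper: f(T) = +0.126·(T−10) [T≤10 °C] = -2.1420
  sulphur-dioxide contribution → 0.0282 μm/a
  chloride contribution → 0.1638 μm/a
  ⇒ r_corr(copper) = 0.192 μm/a
  mass loss = 0.192 μm/a × 8.96 g/cm³ = 1.72 g·m⁻²·a⁻¹
Ordering by g·m⁻²·a⁻¹: zinc (4.74) > copper (1.72)

copper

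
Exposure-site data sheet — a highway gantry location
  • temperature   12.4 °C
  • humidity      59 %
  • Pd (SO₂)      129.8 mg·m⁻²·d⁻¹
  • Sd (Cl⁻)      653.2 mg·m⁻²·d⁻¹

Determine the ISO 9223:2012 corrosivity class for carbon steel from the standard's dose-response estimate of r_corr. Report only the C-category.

C5

carbon steel: T>10 °C ⇒ hinge -0.054·(12.4−10) = -0.1296
  sulphur-dioxide contribution → 63.54 μm/a
  chloride contribution → 65.3 μm/a
  total first-year rate 128.8 μm/a
Category bounds: 80…200 μm/a bracket r_corr ⇒ C5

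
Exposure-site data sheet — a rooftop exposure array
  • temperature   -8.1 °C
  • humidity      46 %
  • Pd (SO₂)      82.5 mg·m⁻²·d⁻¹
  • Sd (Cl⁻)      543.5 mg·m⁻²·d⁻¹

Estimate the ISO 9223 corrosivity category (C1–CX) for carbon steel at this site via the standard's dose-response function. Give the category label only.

carbon steel: f(T) = +0.150·(T−10) [T≤10 °C] = -2.7150
  sulphur-dioxide contribution → 2.917 μm/a
  chloride contribution → 16.71 μm/a
  total first-year rate 19.63 μm/a
Category bounds: 1.3…25 μm/a bracket r_corr ⇒ C2

C2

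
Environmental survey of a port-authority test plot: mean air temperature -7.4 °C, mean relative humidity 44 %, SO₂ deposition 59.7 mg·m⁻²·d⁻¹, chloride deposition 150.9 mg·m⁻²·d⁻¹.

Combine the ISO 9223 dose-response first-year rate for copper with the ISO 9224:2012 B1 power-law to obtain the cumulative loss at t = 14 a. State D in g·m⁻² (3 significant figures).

D(14) = 8.21 g·m⁻²

copper: T≤10 °C ⇒ hinge +0.126·(-7.4−10) = -2.1924
  Pd branch = 0.0053·Pd^0.26·e^(0.059·RH+f) = 0.02298 μm/a
  Cl⁻ term: 0.01025·150.9^0.27·exp(0.036·44+0.049·-7.4) = 0.1347
  sum: 0.02298 + 0.1347 → r_corr = 0.1577 μm/a
Power-law: D(14) = r_corr · 14^0.667
  D(14) = 0.1577 × 14^0.667 = 0.1577 × 5.814 = 0.9168 μm
  Mass loss = 0.9168 μm × 8.96 g/cm³ = 8.215 g·m⁻²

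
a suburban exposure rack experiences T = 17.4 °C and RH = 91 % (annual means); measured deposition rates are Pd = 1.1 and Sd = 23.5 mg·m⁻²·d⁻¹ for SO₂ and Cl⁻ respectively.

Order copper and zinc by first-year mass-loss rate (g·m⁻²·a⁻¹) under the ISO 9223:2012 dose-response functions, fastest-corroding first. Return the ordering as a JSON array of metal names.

["copper", "zinc"]

copper: temperature factor f = -0.080·(7.4) = -0.5920
  sulphur-dioxide contribution → 0.6452 μm/a
  chloride contribution → 1.493 μm/a
  total first-year rate 2.138 μm/a
  mass loss = 2.138 μm/a × 8.96 g/cm³ = 19.15 g·m⁻²·a⁻¹
zinc: T>10 °C ⇒ hinge -0.071·(17.4−10) = -0.5254
  sulphur-dioxide contribution → 0.5231 μm/a
  chloride contribution → 0.9617 μm/a
  total first-year rate 1.485 μm/a
  mass loss = 1.485 μm/a × 7.14 g/cm³ = 10.6 g·m⁻²·a⁻¹
Ordering by g·m⁻²·a⁻¹: copper (19.2) > zinc (10.6)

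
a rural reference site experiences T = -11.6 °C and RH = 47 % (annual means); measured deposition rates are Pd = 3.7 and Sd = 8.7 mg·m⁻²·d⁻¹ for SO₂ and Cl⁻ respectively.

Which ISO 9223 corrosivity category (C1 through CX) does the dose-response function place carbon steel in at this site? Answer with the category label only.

carbon steel: T≤10 °C ⇒ hinge +0.150·(-11.6−10) = -3.2400
  SO₂ term: 1.77·3.7^0.52·exp(0.02·47-3.2400) = 0.3504
  Sd branch = 0.102·Sd^0.62·e^(0.033·RH+0.04·T) = 1.157 μm/a
  r_corr = 0.3504 + 1.157 = 1.507 μm/a
1.51 μm/a falls in (1.3, 25] for carbon steel → category C2

C2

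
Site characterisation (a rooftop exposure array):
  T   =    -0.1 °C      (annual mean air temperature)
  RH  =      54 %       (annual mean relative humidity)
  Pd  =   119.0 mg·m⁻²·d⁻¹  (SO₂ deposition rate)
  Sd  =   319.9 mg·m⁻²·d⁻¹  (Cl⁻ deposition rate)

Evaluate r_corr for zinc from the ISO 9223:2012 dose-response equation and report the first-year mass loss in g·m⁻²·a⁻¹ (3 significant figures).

zinc: f(T) = +0.038·(T−10) [T≤10 °C] = -0.3838
  SO₂ term: 0.0129·119.0^0.44·exp(0.046·54-0.3838) = 0.8629
  Sd branch = 0.0175·Sd^0.57·e^(0.008·RH+0.085·T) = 0.7158 μm/a
  sum: 0.8629 + 0.7158 → r_corr = 1.579 μm/a
Convert to mass loss: 1.579 μm/a × 7.14 g/cm³ = 11.27 g·m⁻²·a⁻¹

r_corr = 11.3 g·m⁻²·a⁻¹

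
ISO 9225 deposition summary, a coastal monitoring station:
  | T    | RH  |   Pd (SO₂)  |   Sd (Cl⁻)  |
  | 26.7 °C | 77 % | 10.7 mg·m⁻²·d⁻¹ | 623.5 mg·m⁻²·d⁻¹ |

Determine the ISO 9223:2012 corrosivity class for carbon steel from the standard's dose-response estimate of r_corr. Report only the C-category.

CX

carbon steel: temperature factor f = -0.054·(16.7) = -0.9018
  Pd branch = 1.77·Pd^0.52·e^(0.02·RH+f) = 11.49 μm/a
  Cl⁻ term: 0.102·623.5^0.62·exp(0.033·77+0.04·26.7) = 203.6
  r_corr = 11.49 + 203.6 = 215.1 μm/a
Category bounds: 200…700 μm/a bracket r_corr ⇒ CX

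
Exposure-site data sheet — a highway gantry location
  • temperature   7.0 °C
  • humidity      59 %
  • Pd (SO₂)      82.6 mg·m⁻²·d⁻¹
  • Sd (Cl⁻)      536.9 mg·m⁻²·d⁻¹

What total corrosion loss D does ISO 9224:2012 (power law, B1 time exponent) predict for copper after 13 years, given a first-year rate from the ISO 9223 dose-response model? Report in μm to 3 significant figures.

D(13) = 5.71 μm

copper: T≤10 °C ⇒ hinge +0.126·(7.0−10) = -0.3780
  sulphur-dioxide contribution → 0.3718 μm/a
  chloride contribution → 0.6595 μm/a
  ⇒ r_corr(copper) = 1.031 μm/a
Long-term exponent b (ISO 9224 Table 2, B1) = 0.667
  D(13) = 1.031 × 13^0.667 = 1.031 × 5.534 = 5.707 μm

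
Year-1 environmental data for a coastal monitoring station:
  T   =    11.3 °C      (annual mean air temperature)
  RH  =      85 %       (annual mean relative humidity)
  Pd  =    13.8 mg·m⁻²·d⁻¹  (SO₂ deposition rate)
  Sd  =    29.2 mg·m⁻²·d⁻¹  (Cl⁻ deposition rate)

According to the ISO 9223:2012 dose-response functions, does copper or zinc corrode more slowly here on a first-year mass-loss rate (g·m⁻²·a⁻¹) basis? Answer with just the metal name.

copper: T>10 °C ⇒ hinge -0.080·(11.3−10) = -0.1040
  sulphur-dioxide contribution → 1.424 μm/a
  chloride contribution → 0.9458 μm/a
  total first-year rate 2.37 μm/a
  mass loss = 2.37 μm/a × 8.96 g/cm³ = 21.23 g·m⁻²·a⁻¹
zinc: temperature factor f = -0.071·(1.3) = -0.0923
  sulphur-dioxide contribution → 1.863 μm/a
  chloride contribution → 0.6177 μm/a
  ⇒ r_corr(zinc) = 2.48 μm/a
  mass loss = 2.48 μm/a × 7.14 g/cm³ = 17.71 g·m⁻²·a⁻¹
Ordering by g·m⁻²·a⁻¹: copper (21.2) > zinc (17.7)

zinc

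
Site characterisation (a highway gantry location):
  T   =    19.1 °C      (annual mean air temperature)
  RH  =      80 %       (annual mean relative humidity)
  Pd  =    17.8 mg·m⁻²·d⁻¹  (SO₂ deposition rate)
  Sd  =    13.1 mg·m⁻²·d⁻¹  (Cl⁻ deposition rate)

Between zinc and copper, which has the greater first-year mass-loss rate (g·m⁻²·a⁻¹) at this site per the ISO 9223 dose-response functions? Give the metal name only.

zinc: T>10 °C ⇒ hinge -0.071·(19.1−10) = -0.6461
  Pd branch = 0.0129·Pd^0.44·e^(0.046·RH+f) = 0.9514 μm/a
  Sd branch = 0.0175·Sd^0.57·e^(0.008·RH+0.085·T) = 0.7293 μm/a
  sum: 0.9514 + 0.7293 → r_corr = 1.681 μm/a
  mass loss = 1.681 μm/a × 7.14 g/cm³ = 12 g·m⁻²·a⁻¹
copper: temperature factor f = -0.080·(9.1) = -0.7280
  Pd branch = 0.0053·Pd^0.26·e^(0.059·RH+f) = 0.6069 μm/a
  Sd branch = 0.01025·Sd^0.27·e^(0.036·RH+0.049·T) = 0.9324 μm/a
  r_corr = 0.6069 + 0.9324 = 1.539 μm/a
  mass loss = 1.539 μm/a × 8.96 g/cm³ = 13.79 g·m⁻²·a⁻¹
Ordering by g·m⁻²·a⁻¹: copper (13.8) > zinc (12)

copper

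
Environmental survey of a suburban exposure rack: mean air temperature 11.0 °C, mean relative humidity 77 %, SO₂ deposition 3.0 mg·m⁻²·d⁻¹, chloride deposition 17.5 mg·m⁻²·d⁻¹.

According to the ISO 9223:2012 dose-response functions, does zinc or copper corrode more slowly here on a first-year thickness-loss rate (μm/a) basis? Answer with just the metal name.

zinc

zinc: T>10 °C ⇒ hinge -0.071·(11.0−10) = -0.0710
  SO₂ term: 0.0129·3.0^0.44·exp(0.046·77-0.0710) = 0.6729
  Sd branch = 0.0175·Sd^0.57·e^(0.008·RH+0.085·T) = 0.4219 μm/a
  r_corr = 0.6729 + 0.4219 = 1.095 μm/a
copper: T>10 °C ⇒ hinge -0.080·(11.0−10) = -0.0800
  Pd branch = 0.0053·Pd^0.26·e^(0.059·RH+f) = 0.6118 μm/a
  Sd branch = 0.01025·Sd^0.27·e^(0.036·RH+0.049·T) = 0.6085 μm/a
  r_corr = 0.6118 + 0.6085 = 1.22 μm/a
Ordering by μm/a: copper (1.22) > zinc (1.09)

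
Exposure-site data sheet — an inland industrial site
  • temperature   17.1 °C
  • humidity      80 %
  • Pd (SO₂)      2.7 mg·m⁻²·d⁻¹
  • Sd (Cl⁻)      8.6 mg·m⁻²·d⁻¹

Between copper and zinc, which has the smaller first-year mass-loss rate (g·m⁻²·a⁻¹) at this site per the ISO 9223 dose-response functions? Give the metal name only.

copper: T>10 °C ⇒ hinge -0.080·(17.1−10) = -0.5680
  Pd branch = 0.0053·Pd^0.26·e^(0.059·RH+f) = 0.4361 μm/a
  Cl⁻ term: 0.01025·8.6^0.27·exp(0.036·80+0.049·17.1) = 0.7546
  sum: 0.4361 + 0.7546 → r_corr = 1.191 μm/a
  mass loss = 1.191 μm/a × 8.96 g/cm³ = 10.67 g·m⁻²·a⁻¹
zinc: f(T) = -0.071·(T−10) [T>10 °C] = -0.5041
  SO₂ term: 0.0129·2.7^0.44·exp(0.046·80-0.5041) = 0.4783
  Cl⁻ term: 0.0175·8.6^0.57·exp(0.008·80+0.085·17.1) = 0.4841
  r_corr = 0.4783 + 0.4841 = 0.9623 μm/a
  mass loss = 0.9623 μm/a × 7.14 g/cm³ = 6.871 g·m⁻²·a⁻¹
Ordering by g·m⁻²·a⁻¹: copper (10.7) > zinc (6.87)

zinc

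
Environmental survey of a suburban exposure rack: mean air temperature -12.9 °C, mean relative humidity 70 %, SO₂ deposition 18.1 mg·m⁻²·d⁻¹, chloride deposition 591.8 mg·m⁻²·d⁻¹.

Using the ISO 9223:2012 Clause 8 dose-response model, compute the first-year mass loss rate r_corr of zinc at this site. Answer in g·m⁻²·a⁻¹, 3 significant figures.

r_corr = 6.23 g·m⁻²·a⁻¹

zinc: temperature factor f = +0.038·(-22.9) = -0.8702
  Pd branch = 0.0129·Pd^0.44·e^(0.046·RH+f) = 0.4836 μm/a
  Sd branch = 0.0175·Sd^0.57·e^(0.008·RH+0.085·T) = 0.3892 μm/a
  r_corr = 0.4836 + 0.3892 = 0.8728 μm/a
Convert to mass loss: 0.8728 μm/a × 7.14 g/cm³ = 6.232 g·m⁻²·a⁻¹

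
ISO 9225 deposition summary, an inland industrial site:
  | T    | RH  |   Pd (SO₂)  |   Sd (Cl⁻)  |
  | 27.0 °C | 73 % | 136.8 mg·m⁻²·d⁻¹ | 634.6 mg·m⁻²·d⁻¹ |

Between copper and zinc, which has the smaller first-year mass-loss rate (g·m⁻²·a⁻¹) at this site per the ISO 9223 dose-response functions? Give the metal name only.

copper

copper: f(T) = -0.080·(T−10) [T>10 °C] = -1.3600
  SO₂ term: 0.0053·136.8^0.26·exp(0.059·73-1.3600) = 0.3627
  Sd branch = 0.01025·Sd^0.27·e^(0.036·RH+0.049·T) = 3.043 μm/a
  sum: 0.3627 + 3.043 → r_corr = 3.406 μm/a
  mass loss = 3.406 μm/a × 8.96 g/cm³ = 30.51 g·m⁻²·a⁻¹
zinc: T>10 °C ⇒ hinge -0.071·(27.0−10) = -1.2070
  Pd branch = 0.0129·Pd^0.44·e^(0.046·RH+f) = 0.9652 μm/a
  Cl⁻ term: 0.0175·634.6^0.57·exp(0.008·73+0.085·27.0) = 12.33
  sum: 0.9652 + 12.33 → r_corr = 13.29 μm/a
  mass loss = 13.29 μm/a × 7.14 g/cm³ = 94.89 g·m⁻²·a⁻¹
Ordering by g·m⁻²·a⁻¹: zinc (94.9) > copper (30.5)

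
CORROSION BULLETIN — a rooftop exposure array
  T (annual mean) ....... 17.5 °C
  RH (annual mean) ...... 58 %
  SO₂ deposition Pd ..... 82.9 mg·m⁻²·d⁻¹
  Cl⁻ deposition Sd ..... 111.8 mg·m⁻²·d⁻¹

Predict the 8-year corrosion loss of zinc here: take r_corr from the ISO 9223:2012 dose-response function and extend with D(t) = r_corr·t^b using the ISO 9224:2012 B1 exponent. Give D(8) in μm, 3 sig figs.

D(8) = 14.0 μm

zinc: T>10 °C ⇒ hinge -0.071·(17.5−10) = -0.5325
  Pd branch = 0.0129·Pd^0.44·e^(0.046·RH+f) = 0.7624 μm/a
  Cl⁻ term: 0.0175·111.8^0.57·exp(0.008·58+0.085·17.5) = 1.812
  r_corr = 0.7624 + 1.812 = 2.574 μm/a
ISO 9224: D(t) = r_corr · t^b with b = 0.813 (zinc, B1)
  D(8) = 2.574 × 8^0.813 = 2.574 × 5.423 = 13.96 μm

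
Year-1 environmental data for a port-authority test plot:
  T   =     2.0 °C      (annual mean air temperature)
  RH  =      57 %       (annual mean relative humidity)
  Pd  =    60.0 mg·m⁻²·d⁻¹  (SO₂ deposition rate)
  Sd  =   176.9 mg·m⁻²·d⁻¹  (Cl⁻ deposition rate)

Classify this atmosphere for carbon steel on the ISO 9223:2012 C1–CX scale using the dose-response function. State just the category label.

carbon steel: f(T) = +0.150·(T−10) [T≤10 °C] = -1.2000
  SO₂ term: 1.77·60.0^0.52·exp(0.02·57-1.2000) = 14.01
  Sd branch = 0.102·Sd^0.62·e^(0.033·RH+0.04·T) = 17.94 μm/a
  sum: 14.01 + 17.94 → r_corr = 31.95 μm/a
ISO 9223 Table 2 (carbon steel): 25 < 32 ≤ 50 μm/a ⇒ C3

C3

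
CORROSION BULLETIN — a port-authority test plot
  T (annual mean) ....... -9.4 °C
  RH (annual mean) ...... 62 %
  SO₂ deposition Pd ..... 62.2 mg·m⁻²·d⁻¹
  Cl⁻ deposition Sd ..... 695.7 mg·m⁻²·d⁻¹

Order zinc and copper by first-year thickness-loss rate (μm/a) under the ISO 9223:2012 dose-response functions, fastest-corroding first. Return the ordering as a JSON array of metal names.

["zinc", "copper"]

zinc: f(T) = +0.038·(T−10) [T≤10 °C] = -0.7372
  SO₂ term: 0.0129·62.2^0.44·exp(0.046·62-0.7372) = 0.6581
  Sd branch = 0.0175·Sd^0.57·e^(0.008·RH+0.085·T) = 0.539 μm/a
  r_corr = 0.6581 + 0.539 = 1.197 μm/a
copper: temperature factor f = +0.126·(-19.4) = -2.4444
  SO₂ term: 0.0053·62.2^0.26·exp(0.059·62-2.4444) = 0.05221
  Cl⁻ term: 0.01025·695.7^0.27·exp(0.036·62+0.049·-9.4) = 0.3528
  sum: 0.05221 + 0.3528 → r_corr = 0.405 μm/a
Ordering by μm/a: zinc (1.2) > copper (0.405)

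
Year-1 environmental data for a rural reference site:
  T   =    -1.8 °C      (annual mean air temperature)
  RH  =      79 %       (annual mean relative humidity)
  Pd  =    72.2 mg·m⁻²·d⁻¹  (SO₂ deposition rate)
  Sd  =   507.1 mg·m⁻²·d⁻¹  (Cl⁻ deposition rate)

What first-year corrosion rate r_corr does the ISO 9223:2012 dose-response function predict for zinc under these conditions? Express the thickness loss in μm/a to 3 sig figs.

r_corr = 3.03 μm/a

zinc: T≤10 °C ⇒ hinge +0.038·(-1.8−10) = -0.4484
  sulphur-dioxide contribution → 2.05 μm/a
  chloride contribution → 0.9839 μm/a
  ⇒ r_corr(zinc) = 3.034 μm/a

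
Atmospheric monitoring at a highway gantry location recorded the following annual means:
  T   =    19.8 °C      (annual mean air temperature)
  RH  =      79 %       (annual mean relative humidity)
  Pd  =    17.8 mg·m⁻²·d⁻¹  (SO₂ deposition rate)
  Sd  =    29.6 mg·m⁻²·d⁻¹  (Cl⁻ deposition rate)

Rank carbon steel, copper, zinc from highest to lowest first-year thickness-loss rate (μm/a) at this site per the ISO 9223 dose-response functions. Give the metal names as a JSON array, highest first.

carbon steel: f(T) = -0.054·(T−10) [T>10 °C] = -0.5292
  SO₂ term: 1.77·17.8^0.52·exp(0.02·79-0.5292) = 22.62
  Sd branch = 0.102·Sd^0.62·e^(0.033·RH+0.04·T) = 24.94 μm/a
  sum: 22.62 + 24.94 → r_corr = 47.57 μm/a
copper: T>10 °C ⇒ hinge -0.080·(19.8−10) = -0.7840
  SO₂ term: 0.0053·17.8^0.26·exp(0.059·79-0.7840) = 0.5409
  Cl⁻ term: 0.01025·29.6^0.27·exp(0.036·79+0.049·19.8) = 1.16
  r_corr = 0.5409 + 1.16 = 1.701 μm/a
zinc: temperature factor f = -0.071·(9.8) = -0.6958
  SO₂ term: 0.0129·17.8^0.44·exp(0.046·79-0.6958) = 0.8646
  Cl⁻ term: 0.0175·29.6^0.57·exp(0.008·79+0.085·19.8) = 1.222
  sum: 0.8646 + 1.222 → r_corr = 2.087 μm/a
Ordering by μm/a: carbon steel (47.6) > zinc (2.09) > copper (1.7)

["carbon steel", "zinc", "copper"]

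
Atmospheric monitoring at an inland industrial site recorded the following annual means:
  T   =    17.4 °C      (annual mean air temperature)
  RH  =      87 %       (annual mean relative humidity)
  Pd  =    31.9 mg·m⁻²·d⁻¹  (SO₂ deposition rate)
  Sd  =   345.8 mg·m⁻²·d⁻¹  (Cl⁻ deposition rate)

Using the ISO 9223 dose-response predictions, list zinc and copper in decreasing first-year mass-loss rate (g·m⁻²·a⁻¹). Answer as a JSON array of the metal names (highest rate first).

["zinc", "copper"]

zinc: temperature factor f = -0.071·(7.4) = -0.5254
  Pd branch = 0.0129·Pd^0.44·e^(0.046·RH+f) = 1.915 μm/a
  Sd branch = 0.0175·Sd^0.57·e^(0.008·RH+0.085·T) = 4.313 μm/a
  sum: 1.915 + 4.313 → r_corr = 6.228 μm/a
  mass loss = 6.228 μm/a × 7.14 g/cm³ = 44.47 g·m⁻²·a⁻¹
copper: temperature factor f = -0.080·(7.4) = -0.5920
  Pd branch = 0.0053·Pd^0.26·e^(0.059·RH+f) = 1.223 μm/a
  Cl⁻ term: 0.01025·345.8^0.27·exp(0.036·87+0.049·17.4) = 2.671
  r_corr = 1.223 + 2.671 = 3.894 μm/a
  mass loss = 3.894 μm/a × 8.96 g/cm³ = 34.89 g·m⁻²·a⁻¹
Ordering by g·m⁻²·a⁻¹: zinc (44.5) > copper (34.9)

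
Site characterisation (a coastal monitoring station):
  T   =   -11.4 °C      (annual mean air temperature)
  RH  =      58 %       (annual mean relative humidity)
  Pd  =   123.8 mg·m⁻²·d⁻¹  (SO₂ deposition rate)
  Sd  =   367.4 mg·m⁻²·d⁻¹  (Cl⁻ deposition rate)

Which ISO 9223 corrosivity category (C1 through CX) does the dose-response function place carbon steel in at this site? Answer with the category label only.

carbon steel: T≤10 °C ⇒ hinge +0.150·(-11.4−10) = -3.2100
  Pd branch = 1.77·Pd^0.52·e^(0.02·RH+f) = 2.792 μm/a
  Sd branch = 0.102·Sd^0.62·e^(0.033·RH+0.04·T) = 17.07 μm/a
  r_corr = 2.792 + 17.07 = 19.86 μm/a
Category bounds: 1.3…25 μm/a bracket r_corr ⇒ C2

C2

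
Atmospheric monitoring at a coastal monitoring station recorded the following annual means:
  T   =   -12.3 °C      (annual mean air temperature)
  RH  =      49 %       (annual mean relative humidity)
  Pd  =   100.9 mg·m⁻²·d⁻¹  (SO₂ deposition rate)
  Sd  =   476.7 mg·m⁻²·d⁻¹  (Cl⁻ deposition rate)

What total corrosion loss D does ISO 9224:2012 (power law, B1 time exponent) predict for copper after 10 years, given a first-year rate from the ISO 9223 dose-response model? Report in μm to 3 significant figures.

D(10) = 0.893 μm

copper: temperature factor f = +0.126·(-22.3) = -2.8098
  SO₂ term: 0.0053·100.9^0.26·exp(0.059·49-2.8098) = 0.01908
  Cl⁻ term: 0.01025·476.7^0.27·exp(0.036·49+0.049·-12.3) = 0.1731
  sum: 0.01908 + 0.1731 → r_corr = 0.1921 μm/a
Power-law: D(10) = r_corr · 10^0.667
  D(10) = 0.1921 × 10^0.667 = 0.1921 × 4.645 = 0.8925 μm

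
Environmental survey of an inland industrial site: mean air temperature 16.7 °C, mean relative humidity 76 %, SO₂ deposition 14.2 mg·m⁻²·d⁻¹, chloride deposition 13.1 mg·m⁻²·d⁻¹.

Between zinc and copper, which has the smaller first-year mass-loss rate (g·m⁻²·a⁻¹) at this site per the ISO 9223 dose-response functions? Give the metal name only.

zinc: f(T) = -0.071·(T−10) [T>10 °C] = -0.4757
  sulphur-dioxide contribution → 0.8498 μm/a
  chloride contribution → 0.576 μm/a
  total first-year rate 1.426 μm/a
  mass loss = 1.426 μm/a × 7.14 g/cm³ = 10.18 g·m⁻²·a⁻¹
copper: T>10 °C ⇒ hinge -0.080·(16.7−10) = -0.5360
  sulphur-dioxide contribution → 0.5476 μm/a
  chloride contribution → 0.7178 μm/a
  total first-year rate 1.265 μm/a
  mass loss = 1.265 μm/a × 8.96 g/cm³ = 11.34 g·m⁻²·a⁻¹
Ordering by g·m⁻²·a⁻¹: copper (11.3) > zinc (10.2)

zinc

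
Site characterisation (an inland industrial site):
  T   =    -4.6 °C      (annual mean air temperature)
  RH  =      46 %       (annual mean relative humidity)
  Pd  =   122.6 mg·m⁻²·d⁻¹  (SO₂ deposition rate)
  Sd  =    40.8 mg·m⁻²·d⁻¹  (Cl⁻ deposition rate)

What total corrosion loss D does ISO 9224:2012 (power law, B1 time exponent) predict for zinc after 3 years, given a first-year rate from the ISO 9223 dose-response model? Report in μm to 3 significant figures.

zinc: f(T) = +0.038·(T−10) [T≤10 °C] = -0.5548
  SO₂ term: 0.0129·122.6^0.44·exp(0.046·46-0.5548) = 0.51
  Cl⁻ term: 0.0175·40.8^0.57·exp(0.008·46+0.085·-4.6) = 0.1416
  r_corr = 0.51 + 0.1416 = 0.6516 μm/a
Long-term exponent b (ISO 9224 Table 2, B1) = 0.813
  D(3) = 0.6516 × 3^0.813 = 0.6516 × 2.443 = 1.592 μm

D(3) = 1.59 μm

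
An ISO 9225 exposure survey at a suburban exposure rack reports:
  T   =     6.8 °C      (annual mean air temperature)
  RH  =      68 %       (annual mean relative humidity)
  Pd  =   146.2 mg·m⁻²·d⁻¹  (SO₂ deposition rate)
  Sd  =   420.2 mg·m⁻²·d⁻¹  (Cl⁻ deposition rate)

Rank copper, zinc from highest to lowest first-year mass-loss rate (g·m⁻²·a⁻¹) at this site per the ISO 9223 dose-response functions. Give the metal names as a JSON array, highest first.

copper: f(T) = +0.126·(T−10) [T≤10 °C] = -0.4032
  Pd branch = 0.0053·Pd^0.26·e^(0.059·RH+f) = 0.7152 μm/a
  Cl⁻ term: 0.01025·420.2^0.27·exp(0.036·68+0.049·6.8) = 0.8451
  sum: 0.7152 + 0.8451 → r_corr = 1.56 μm/a
  mass loss = 1.56 μm/a × 8.96 g/cm³ = 13.98 g·m⁻²·a⁻¹
zinc: f(T) = +0.038·(T−10) [T≤10 °C] = -0.1216
  Pd branch = 0.0129·Pd^0.44·e^(0.046·RH+f) = 2.338 μm/a
  Sd branch = 0.0175·Sd^0.57·e^(0.008·RH+0.085·T) = 1.681 μm/a
  r_corr = 2.338 + 1.681 = 4.019 μm/a
  mass loss = 4.019 μm/a × 7.14 g/cm³ = 28.7 g·m⁻²·a⁻¹
Ordering by g·m⁻²·a⁻¹: zinc (28.7) > copper (14)

["zinc", "copper"]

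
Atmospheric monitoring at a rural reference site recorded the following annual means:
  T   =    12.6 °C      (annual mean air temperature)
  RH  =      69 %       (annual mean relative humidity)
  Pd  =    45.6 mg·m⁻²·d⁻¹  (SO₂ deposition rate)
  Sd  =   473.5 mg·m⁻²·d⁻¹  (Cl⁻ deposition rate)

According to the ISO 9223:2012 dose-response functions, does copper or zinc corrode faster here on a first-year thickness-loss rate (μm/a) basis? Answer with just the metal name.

copper: T>10 °C ⇒ hinge -0.080·(12.6−10) = -0.2080
  Pd branch = 0.0053·Pd^0.26·e^(0.059·RH+f) = 0.6812 μm/a
  Sd branch = 0.01025·Sd^0.27·e^(0.036·RH+0.049·T) = 1.202 μm/a
  sum: 0.6812 + 1.202 → r_corr = 1.883 μm/a
zinc: f(T) = -0.071·(T−10) [T>10 °C] = -0.1846
  SO₂ term: 0.0129·45.6^0.44·exp(0.046·69-0.1846) = 1.377
  Sd branch = 0.0175·Sd^0.57·e^(0.008·RH+0.085·T) = 2.971 μm/a
  sum: 1.377 + 2.971 → r_corr = 4.347 μm/a
Ordering by μm/a: zinc (4.35) > copper (1.88)

zinc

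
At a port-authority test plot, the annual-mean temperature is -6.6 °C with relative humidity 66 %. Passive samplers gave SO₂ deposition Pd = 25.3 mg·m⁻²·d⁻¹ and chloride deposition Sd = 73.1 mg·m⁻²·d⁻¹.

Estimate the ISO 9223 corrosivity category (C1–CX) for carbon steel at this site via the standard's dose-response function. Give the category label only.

carbon steel: f(T) = +0.150·(T−10) [T≤10 °C] = -2.4900
  Pd branch = 1.77·Pd^0.52·e^(0.02·RH+f) = 2.948 μm/a
  Cl⁻ term: 0.102·73.1^0.62·exp(0.033·66+0.04·-6.6) = 9.896
  r_corr = 2.948 + 9.896 = 12.84 μm/a
ISO 9223 Table 2 (carbon steel): 1.3 < 12.8 ≤ 25 μm/a ⇒ C2

C2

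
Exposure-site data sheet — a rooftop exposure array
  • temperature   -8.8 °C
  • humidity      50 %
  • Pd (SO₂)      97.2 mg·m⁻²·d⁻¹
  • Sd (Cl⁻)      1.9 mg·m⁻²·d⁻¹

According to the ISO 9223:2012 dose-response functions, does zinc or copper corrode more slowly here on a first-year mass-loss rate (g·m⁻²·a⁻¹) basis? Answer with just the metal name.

zinc: temperature factor f = +0.038·(-18.8) = -0.7144
  sulphur-dioxide contribution → 0.4718 μm/a
  chloride contribution → 0.01782 μm/a
  total first-year rate 0.4896 μm/a
  mass loss = 0.4896 μm/a × 7.14 g/cm³ = 3.496 g·m⁻²·a⁻¹
copper: T≤10 °C ⇒ hinge +0.126·(-8.8−10) = -2.3688
  sulphur-dioxide contribution → 0.03115 μm/a
  chloride contribution → 0.04791 μm/a
  total first-year rate 0.07906 μm/a
  mass loss = 0.07906 μm/a × 8.96 g/cm³ = 0.7084 g·m⁻²·a⁻¹
Ordering by g·m⁻²·a⁻¹: zinc (3.5) > copper (0.708)

copper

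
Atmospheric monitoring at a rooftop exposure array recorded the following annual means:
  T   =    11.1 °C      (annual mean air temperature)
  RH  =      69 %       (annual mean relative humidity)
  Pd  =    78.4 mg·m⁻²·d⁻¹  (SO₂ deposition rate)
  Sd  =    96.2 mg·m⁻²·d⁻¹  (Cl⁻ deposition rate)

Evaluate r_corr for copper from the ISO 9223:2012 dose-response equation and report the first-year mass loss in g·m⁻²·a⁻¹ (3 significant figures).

copper: f(T) = -0.080·(T−10) [T>10 °C] = -0.0880
  SO₂ term: 0.0053·78.4^0.26·exp(0.059·69-0.0880) = 0.8843
  Cl⁻ term: 0.01025·96.2^0.27·exp(0.036·69+0.049·11.1) = 0.7264
  sum: 0.8843 + 0.7264 → r_corr = 1.611 μm/a
Convert to mass loss: 1.611 μm/a × 8.96 g/cm³ = 14.43 g·m⁻²·a⁻¹

r_corr = 14.4 g·m⁻²·a⁻¹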